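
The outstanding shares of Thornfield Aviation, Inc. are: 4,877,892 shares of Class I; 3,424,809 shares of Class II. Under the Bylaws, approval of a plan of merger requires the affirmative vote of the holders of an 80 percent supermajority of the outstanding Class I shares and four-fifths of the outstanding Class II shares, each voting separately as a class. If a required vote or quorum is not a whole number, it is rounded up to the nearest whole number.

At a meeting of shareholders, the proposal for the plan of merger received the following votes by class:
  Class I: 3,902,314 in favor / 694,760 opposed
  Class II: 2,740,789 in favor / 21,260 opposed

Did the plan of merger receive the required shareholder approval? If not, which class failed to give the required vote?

Class I: 4/5 of 4877892 = 3902313.60, rounded up to 3902314; 3,902,314 required, 3,902,314 in favor — approved.
Class II: 4/5 of 3424809 = 2739847.20, rounded up to 2739848; 2,739,848 required, 2,740,789 in favor — approved.

Approved — every class gave the required vote.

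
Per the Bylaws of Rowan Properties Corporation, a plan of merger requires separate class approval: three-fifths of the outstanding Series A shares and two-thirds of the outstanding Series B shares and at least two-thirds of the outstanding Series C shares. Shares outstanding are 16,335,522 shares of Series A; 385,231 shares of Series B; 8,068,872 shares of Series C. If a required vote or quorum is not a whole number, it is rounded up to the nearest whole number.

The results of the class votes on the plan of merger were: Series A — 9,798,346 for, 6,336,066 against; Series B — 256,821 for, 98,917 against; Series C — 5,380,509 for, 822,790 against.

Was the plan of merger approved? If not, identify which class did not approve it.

Series A: 3/5 of 16335522 = 9801313.20, rounded up to 9801314; 9,801,314 required, 9,798,346 in favor — not approved.
Series B: 2/3 of 385231 = 256820.67, rounded up to 256821; 256,821 required, 256,821 in favor — approved.
Series C: 2/3 of 8068872 = 5379248; 5,379,248 required, 5,380,509 in favor — approved.

Not approved — the Series A shares did not give the required vote.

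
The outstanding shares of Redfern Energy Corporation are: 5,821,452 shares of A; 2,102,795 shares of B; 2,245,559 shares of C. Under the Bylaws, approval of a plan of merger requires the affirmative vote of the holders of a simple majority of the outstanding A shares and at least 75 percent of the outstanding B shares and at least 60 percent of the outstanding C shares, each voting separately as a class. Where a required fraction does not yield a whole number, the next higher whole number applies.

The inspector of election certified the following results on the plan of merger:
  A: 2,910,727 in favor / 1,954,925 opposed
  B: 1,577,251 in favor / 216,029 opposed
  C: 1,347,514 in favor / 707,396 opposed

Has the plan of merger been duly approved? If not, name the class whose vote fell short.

Approved — every class gave the required vote.

A: a majority of 5821452 is 2910727; 2,910,727 required, 2,910,727 in favor — approved.
B: 3/4 of 2102795 = 1577096.25, rounded up to 1577097; 1,577,097 required, 1,577,251 in favor — approved.
C: 3/5 of 2245559 = 1347335.40, rounded up to 1347336; 1,347,336 required, 1,347,514 in favor — approved.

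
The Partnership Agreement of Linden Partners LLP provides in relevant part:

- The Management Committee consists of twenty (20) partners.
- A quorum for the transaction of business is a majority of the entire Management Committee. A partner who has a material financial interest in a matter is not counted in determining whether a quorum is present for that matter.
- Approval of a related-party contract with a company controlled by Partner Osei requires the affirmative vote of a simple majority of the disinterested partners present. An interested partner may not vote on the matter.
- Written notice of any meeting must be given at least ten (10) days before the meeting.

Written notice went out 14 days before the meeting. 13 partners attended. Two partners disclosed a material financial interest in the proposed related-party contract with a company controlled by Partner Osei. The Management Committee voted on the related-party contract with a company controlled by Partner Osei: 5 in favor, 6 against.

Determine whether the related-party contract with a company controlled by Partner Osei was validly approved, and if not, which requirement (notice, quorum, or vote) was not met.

Notice: 14 days given; 10 required (14 ≥ 10). Satisfied.
Quorum: 13 present, but the 2 interested partners do not count, leaving 11. Quorum is 11. Satisfied.
Vote: the related-party contract with a company controlled by Partner Osei requires a majority of the disinterested partners present (13 − 2 = 11). A majority of 11 is 6, so 6 affirmative votes are needed; 5 voted in favor. Not satisfied.

Invalid — vote requirement not satisfied.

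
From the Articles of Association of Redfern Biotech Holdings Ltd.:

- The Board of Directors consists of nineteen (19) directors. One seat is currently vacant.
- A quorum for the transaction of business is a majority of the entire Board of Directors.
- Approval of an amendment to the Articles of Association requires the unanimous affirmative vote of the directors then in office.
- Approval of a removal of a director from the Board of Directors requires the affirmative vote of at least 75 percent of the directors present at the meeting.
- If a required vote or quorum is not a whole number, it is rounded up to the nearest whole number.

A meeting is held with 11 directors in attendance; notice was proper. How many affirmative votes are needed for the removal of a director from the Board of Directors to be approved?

9

The removal of a director from the Board of Directors requires three-fourths of the directors present (11).
3/4 of 11 = 8.25, rounded up to 9.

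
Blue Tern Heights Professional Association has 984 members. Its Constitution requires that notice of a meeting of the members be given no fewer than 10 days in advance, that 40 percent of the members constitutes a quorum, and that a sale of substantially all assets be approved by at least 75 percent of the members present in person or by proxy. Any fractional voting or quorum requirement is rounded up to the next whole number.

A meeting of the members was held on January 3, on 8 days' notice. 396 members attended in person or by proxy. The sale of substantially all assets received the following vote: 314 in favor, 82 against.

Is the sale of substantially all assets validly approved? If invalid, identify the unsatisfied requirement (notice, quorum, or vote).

Invalid — notice requirement not satisfied.

Notice: 8 days given; 10 required. Not satisfied.
Quorum: 40% of 984 = 393.60, rounded up to 394; 396 present. Satisfied.
Vote: requires three-fourths of those present (396); 3/4 of 396 = 297, so 297 needed; 314 in favor. Satisfied.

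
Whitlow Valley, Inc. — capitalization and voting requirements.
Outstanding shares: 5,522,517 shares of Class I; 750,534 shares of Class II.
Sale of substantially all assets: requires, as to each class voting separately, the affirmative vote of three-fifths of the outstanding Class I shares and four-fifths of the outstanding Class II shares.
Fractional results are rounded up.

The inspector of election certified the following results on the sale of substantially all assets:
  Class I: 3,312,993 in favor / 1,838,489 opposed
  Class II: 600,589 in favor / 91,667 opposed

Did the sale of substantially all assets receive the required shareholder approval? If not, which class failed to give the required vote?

Not approved — the Class I shares did not give the required vote.

Class I: 3/5 of 5522517 = 3313510.20, rounded up to 3313511; 3,313,511 required, 3,312,993 in favor — not approved.
Class II: 4/5 of 750534 = 600427.20, rounded up to 600428; 600,428 required, 600,589 in favor — approved.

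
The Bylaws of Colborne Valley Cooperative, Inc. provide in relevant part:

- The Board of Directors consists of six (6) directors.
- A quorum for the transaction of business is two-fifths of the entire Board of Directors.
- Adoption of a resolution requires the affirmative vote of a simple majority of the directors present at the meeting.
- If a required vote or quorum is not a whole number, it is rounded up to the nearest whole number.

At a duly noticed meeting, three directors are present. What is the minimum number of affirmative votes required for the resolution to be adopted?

The resolution requires a majority of the directors present (3).
A majority of 3 is 2.

2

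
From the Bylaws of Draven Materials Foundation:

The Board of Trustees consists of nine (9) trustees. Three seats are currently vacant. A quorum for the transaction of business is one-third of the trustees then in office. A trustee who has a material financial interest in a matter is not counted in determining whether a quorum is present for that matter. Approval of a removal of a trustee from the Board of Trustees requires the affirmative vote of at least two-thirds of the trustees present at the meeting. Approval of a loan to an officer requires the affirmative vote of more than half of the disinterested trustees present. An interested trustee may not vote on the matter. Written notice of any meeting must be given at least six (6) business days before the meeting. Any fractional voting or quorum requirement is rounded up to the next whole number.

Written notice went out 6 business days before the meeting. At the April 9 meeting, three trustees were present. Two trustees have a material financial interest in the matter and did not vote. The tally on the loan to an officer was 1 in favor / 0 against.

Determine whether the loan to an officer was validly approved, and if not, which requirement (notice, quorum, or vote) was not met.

Invalid — quorum requirement not satisfied.

Notice: 6 business days given; 6 required (6 ≥ 6). Satisfied.
Quorum: 3 present, but the 2 interested trustees do not count, leaving 1. Quorum is 2. Not satisfied.
Vote: the loan to an officer requires a majority of the disinterested trustees present (3 − 2 = 1). A majority of 1 is 1, so 1 affirmative vote is needed; 1 voted in favor. Satisfied. (Moot — without a quorum no business can be validly transacted.)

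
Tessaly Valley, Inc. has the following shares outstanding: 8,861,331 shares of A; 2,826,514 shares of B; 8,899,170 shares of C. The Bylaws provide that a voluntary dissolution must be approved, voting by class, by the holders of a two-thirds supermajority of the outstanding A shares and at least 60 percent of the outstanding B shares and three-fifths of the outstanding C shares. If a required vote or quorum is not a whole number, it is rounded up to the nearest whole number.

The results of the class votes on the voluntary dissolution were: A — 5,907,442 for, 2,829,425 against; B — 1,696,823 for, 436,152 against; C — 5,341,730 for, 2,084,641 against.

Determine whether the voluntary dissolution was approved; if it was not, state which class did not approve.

Not approved — the A shares did not give the required vote.

A: 2/3 of 8861331 = 5907554; 5,907,554 required, 5,907,442 in favor — not approved.
B: 3/5 of 2826514 = 1695908.40, rounded up to 1695909; 1,695,909 required, 1,696,823 in favor — approved.
C: 3/5 of 8899170 = 5339502; 5,339,502 required, 5,341,730 in favor — approved.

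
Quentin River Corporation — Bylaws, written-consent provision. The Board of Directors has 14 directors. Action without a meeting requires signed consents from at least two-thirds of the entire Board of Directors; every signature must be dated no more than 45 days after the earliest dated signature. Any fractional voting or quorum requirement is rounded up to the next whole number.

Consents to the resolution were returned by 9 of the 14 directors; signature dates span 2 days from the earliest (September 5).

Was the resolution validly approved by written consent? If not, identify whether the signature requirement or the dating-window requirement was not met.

Signatures required: at least two-thirds of 14 — 2/3 of 14 = 9.33, rounded up to 10, so 10 needed; 9 signed. Insufficient.
Dating window: the latest signature is 2 days after the earliest; the limit is 45 days. Within the window.

Not effective — insufficient signatures.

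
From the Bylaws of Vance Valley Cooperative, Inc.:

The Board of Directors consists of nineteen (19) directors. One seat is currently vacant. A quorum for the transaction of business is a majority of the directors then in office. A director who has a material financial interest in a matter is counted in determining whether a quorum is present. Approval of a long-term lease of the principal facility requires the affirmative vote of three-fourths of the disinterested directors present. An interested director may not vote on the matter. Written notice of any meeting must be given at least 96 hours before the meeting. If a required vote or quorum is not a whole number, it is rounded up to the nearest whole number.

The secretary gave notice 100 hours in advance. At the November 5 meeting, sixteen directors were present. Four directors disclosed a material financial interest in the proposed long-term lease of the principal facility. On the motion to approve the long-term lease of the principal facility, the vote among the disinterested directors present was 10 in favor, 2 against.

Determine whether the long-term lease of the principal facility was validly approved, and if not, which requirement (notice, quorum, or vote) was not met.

Valid — all requirements satisfied.

Notice: 100 hours given; 96 required (100 ≥ 96). Satisfied.
Quorum: 16 present (interested directors count toward quorum); quorum is 10. Satisfied.
Vote: the long-term lease of the principal facility requires three-fourths of the disinterested directors present (16 − 4 = 12). 3/4 of 12 = 9, so 9 affirmative votes are needed; 10 voted in favor. Satisfied.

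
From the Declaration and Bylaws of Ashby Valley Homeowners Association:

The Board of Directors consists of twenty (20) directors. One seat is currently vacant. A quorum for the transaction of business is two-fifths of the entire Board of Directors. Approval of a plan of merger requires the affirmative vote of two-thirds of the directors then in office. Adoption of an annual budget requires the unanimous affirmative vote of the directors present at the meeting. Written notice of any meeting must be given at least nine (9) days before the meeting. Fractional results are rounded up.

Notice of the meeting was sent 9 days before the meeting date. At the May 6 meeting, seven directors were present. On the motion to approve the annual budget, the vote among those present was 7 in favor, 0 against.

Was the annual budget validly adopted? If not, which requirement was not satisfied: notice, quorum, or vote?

Invalid — quorum requirement not satisfied.

Notice: 9 days given; 9 required (9 ≥ 9). Satisfied.
Quorum: 7 present; quorum is 8. Not satisfied.
Vote: the annual budget requires the unanimous vote of the directors present (7). Unanimous means all 7, so 7 affirmative votes are needed; 7 voted in favor. Satisfied. (Moot — without a quorum no business can be validly transacted.)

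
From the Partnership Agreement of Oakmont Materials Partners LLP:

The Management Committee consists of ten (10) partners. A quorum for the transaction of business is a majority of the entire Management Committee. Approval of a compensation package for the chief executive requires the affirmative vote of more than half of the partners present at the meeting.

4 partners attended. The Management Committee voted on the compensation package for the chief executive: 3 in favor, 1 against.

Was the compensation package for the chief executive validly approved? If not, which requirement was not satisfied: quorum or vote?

Invalid — quorum requirement not satisfied.

Quorum: 4 present; quorum is 6. Not satisfied.
Vote: the compensation package for the chief executive requires a majority of the partners present (4). A majority of 4 is 3, so 3 affirmative votes are needed; 3 voted in favor. Satisfied. (Moot — without a quorum no business can be validly transacted.)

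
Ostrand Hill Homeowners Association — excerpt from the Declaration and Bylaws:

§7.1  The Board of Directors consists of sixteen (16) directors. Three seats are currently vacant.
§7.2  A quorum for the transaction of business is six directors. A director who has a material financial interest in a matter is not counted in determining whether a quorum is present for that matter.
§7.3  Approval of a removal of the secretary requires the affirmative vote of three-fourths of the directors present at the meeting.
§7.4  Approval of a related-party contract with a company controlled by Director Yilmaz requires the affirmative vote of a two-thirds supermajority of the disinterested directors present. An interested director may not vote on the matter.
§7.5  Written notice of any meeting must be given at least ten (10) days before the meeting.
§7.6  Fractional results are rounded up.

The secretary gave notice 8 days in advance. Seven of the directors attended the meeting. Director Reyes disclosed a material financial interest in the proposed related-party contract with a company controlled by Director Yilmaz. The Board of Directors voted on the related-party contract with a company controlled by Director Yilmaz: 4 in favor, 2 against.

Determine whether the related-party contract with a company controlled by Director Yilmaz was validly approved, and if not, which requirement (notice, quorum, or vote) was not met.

Notice: 8 days given; 10 required (8 < 10). Not satisfied.
Quorum: 7 present, but the 1 interested director does not count, leaving 6. Quorum is 6. Satisfied.
Vote: the related-party contract with a company controlled by Director Yilmaz requires two-thirds of the disinterested directors present (7 − 1 = 6). 2/3 of 6 = 4, so 4 affirmative votes are needed; 4 voted in favor. Satisfied.

Invalid — notice requirement not satisfied.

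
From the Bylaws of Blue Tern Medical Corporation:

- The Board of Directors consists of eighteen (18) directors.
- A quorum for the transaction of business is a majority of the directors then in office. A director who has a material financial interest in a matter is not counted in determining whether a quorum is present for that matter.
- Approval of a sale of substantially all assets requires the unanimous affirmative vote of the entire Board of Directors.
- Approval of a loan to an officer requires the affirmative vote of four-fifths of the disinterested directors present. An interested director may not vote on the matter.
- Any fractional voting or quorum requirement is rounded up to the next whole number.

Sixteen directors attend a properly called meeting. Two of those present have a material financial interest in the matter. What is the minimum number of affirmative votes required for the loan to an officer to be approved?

12

The loan to an officer requires four-fifths of the disinterested directors present (16 − 2 = 14).
4/5 of 14 = 11.20, rounded up to 12.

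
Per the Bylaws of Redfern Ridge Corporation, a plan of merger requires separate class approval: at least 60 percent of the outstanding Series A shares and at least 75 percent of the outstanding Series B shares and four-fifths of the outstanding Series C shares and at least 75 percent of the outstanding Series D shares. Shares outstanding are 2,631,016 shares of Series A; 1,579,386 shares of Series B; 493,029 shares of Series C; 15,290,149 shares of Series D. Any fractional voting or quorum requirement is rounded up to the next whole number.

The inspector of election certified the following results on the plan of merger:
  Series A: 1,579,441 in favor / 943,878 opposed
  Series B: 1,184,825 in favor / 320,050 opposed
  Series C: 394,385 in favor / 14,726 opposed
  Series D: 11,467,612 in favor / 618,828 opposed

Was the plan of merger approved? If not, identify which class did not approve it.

Not approved — the Series C shares did not give the required vote.

Series A: 3/5 of 2631016 = 1578609.60, rounded up to 1578610; 1,578,610 required, 1,579,441 in favor — approved.
Series B: 3/4 of 1579386 = 1184539.50, rounded up to 1184540; 1,184,540 required, 1,184,825 in favor — approved.
Series C: 4/5 of 493029 = 394423.20, rounded up to 394424; 394,424 required, 394,385 in favor — not approved.
Series D: 3/4 of 15290149 = 11467611.75, rounded up to 11467612; 11,467,612 required, 11,467,612 in favor — approved.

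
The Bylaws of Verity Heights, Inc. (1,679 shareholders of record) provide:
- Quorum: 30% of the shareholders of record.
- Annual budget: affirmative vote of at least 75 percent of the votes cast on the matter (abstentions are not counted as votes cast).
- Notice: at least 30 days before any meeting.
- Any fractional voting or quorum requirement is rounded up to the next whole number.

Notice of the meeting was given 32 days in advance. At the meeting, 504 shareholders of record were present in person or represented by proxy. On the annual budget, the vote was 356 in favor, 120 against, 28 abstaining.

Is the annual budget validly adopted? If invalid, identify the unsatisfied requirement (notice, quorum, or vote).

Invalid — vote requirement not satisfied.

Notice: 32 days given; 30 required. Satisfied.
Quorum: 30% of 1,679 = 503.70, rounded up to 504; 504 present. Satisfied.
Vote: requires three-fourths of the votes cast (504 − 28 abstaining = 476); 3/4 of 476 = 357, so 357 needed; 356 in favor. Not satisfied.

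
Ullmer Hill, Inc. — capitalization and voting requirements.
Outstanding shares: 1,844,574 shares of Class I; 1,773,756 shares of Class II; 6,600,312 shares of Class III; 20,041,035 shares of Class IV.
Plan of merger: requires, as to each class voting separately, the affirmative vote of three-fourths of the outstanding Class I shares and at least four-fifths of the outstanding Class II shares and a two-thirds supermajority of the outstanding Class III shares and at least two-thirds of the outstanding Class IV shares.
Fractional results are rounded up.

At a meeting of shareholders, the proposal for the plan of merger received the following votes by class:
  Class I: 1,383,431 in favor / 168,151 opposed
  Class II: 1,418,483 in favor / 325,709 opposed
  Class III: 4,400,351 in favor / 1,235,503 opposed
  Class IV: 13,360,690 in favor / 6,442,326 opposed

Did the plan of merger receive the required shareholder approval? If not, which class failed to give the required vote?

Class I: 3/4 of 1844574 = 1383430.50, rounded up to 1383431; 1,383,431 required, 1,383,431 in favor — approved.
Class II: 4/5 of 1773756 = 1419004.80, rounded up to 1419005; 1,419,005 required, 1,418,483 in favor — not approved.
Class III: 2/3 of 6600312 = 4400208; 4,400,208 required, 4,400,351 in favor — approved.
Class IV: 2/3 of 20041035 = 13360690; 13,360,690 required, 13,360,690 in favor — approved.

Not approved — the Class II shares did not give the required vote.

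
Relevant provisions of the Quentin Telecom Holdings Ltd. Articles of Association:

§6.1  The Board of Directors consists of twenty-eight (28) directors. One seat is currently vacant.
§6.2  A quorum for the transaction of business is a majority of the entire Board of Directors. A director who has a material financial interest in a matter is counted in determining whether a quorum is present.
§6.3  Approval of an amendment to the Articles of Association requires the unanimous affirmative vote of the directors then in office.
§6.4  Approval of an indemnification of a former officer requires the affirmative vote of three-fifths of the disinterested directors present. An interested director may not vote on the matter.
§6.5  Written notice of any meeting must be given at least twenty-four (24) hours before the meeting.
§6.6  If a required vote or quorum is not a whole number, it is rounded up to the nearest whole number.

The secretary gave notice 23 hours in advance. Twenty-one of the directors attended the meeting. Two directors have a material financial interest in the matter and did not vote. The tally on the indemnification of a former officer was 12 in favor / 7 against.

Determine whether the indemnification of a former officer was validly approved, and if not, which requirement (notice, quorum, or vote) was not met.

Notice: 23 hours given; 24 required (23 < 24). Not satisfied.
Quorum: 21 present (interested directors count toward quorum); quorum is 15. Satisfied.
Vote: the indemnification of a former officer requires three-fifths of the disinterested directors present (21 − 2 = 19). 3/5 of 19 = 11.40, rounded up to 12, so 12 affirmative votes are needed; 12 voted in favor. Satisfied.

Invalid — notice requirement not satisfied.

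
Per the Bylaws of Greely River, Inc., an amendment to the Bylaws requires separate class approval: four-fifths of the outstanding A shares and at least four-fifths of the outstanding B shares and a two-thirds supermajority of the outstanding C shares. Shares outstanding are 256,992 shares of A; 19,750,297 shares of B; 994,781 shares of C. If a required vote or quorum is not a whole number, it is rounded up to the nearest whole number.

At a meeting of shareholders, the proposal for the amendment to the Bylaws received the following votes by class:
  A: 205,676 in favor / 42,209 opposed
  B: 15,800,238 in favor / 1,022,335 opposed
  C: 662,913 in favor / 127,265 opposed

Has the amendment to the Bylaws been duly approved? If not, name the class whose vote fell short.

Not approved — the C shares did not give the required vote.

A: 4/5 of 256992 = 205593.60, rounded up to 205594; 205,594 required, 205,676 in favor — approved.
B: 4/5 of 19750297 = 15800237.60, rounded up to 15800238; 15,800,238 required, 15,800,238 in favor — approved.
C: 2/3 of 994781 = 663187.33, rounded up to 663188; 663,188 required, 662,913 in favor — not approved.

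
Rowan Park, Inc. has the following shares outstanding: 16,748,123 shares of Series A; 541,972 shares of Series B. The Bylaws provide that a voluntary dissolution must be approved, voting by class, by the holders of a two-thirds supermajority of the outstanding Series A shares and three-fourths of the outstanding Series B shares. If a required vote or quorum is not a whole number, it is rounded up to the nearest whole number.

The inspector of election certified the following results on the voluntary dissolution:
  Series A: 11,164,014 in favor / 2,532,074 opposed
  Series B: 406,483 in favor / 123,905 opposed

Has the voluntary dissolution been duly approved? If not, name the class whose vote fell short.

Not approved — the Series A shares did not give the required vote.

Series A: 2/3 of 16748123 = 11165415.33, rounded up to 11165416; 11,165,416 required, 11,164,014 in favor — not approved.
Series B: 3/4 of 541972 = 406479; 406,479 required, 406,483 in favor — approved.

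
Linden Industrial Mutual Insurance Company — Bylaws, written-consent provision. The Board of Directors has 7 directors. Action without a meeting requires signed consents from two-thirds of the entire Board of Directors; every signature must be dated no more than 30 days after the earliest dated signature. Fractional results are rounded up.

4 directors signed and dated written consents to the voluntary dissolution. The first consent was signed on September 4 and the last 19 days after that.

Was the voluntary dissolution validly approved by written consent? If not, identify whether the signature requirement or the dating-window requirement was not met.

Not effective — insufficient signatures.

Signatures required: two-thirds of 7 — 2/3 of 7 = 4.67, rounded up to 5, so 5 needed; 4 signed. Insufficient.
Dating window: the latest signature is 19 days after the earliest; the limit is 30 days. Within the window.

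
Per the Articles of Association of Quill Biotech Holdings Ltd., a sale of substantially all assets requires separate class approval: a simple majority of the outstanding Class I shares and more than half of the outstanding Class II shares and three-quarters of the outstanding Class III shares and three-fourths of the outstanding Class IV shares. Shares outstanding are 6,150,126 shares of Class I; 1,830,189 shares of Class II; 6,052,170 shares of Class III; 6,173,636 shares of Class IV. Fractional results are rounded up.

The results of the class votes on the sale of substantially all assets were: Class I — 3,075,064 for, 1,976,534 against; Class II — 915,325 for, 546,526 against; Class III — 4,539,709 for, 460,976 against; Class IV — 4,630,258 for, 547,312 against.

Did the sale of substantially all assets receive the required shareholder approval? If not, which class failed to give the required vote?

Approved — every class gave the required vote.

Class I: a majority of 6150126 is 3075064; 3,075,064 required, 3,075,064 in favor — approved.
Class II: a majority of 1830189 is 915095; 915,095 required, 915,325 in favor — approved.
Class III: 3/4 of 6052170 = 4539127.50, rounded up to 4539128; 4,539,128 required, 4,539,709 in favor — approved.
Class IV: 3/4 of 6173636 = 4630227; 4,630,227 required, 4,630,258 in favor — approved.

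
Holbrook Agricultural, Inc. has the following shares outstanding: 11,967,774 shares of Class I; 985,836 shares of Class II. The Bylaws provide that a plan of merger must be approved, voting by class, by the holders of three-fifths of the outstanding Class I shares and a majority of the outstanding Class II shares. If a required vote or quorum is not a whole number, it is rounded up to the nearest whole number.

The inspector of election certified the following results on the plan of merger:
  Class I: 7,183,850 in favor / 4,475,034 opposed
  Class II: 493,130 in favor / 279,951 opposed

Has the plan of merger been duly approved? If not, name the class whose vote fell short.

Class I: 3/5 of 11967774 = 7180664.40, rounded up to 7180665; 7,180,665 required, 7,183,850 in favor — approved.
Class II: a majority of 985836 is 492919; 492,919 required, 493,130 in favor — approved.

Approved — every class gave the required vote.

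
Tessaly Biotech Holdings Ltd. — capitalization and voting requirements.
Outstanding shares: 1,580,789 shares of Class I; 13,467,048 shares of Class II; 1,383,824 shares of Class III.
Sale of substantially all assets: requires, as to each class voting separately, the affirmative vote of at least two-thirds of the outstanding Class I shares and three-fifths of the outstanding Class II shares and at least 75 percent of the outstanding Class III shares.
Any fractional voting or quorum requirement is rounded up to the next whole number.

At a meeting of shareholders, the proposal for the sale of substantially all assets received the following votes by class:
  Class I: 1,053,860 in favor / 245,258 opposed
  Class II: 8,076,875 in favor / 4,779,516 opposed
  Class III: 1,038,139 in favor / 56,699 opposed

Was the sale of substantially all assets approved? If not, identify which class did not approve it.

Class I: 2/3 of 1580789 = 1053859.33, rounded up to 1053860; 1,053,860 required, 1,053,860 in favor — approved.
Class II: 3/5 of 13467048 = 8080228.80, rounded up to 8080229; 8,080,229 required, 8,076,875 in favor — not approved.
Class III: 3/4 of 1383824 = 1037868; 1,037,868 required, 1,038,139 in favor — approved.

Not approved — the Class II shares did not give the required vote.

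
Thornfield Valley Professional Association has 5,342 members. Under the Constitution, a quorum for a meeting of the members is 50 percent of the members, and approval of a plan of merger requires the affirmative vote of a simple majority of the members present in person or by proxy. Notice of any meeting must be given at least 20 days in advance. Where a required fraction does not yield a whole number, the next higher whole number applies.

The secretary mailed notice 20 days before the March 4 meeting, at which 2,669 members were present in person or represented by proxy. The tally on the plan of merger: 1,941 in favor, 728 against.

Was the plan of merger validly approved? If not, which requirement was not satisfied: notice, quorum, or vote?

Notice: 20 days given; 20 required. Satisfied.
Quorum: 50% of 5,342 = 2,671; 2,669 present. Not satisfied.
Vote: requires a majority of those present (2,669); a majority of 2669 is 1335, so 1,335 needed; 1,941 in favor. Satisfied.

Invalid — quorum requirement not satisfied.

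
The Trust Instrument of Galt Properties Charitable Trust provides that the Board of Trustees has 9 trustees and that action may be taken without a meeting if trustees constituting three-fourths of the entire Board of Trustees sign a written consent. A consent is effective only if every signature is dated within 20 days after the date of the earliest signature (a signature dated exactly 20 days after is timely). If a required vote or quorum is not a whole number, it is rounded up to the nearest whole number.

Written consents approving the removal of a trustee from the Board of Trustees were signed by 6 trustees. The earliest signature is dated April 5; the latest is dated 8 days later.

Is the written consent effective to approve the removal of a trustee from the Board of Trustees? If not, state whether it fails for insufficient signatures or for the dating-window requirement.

Signatures required: three-fourths of 9 — 3/4 of 9 = 6.75, rounded up to 7, so 7 needed; 6 signed. Insufficient.
Dating window: the latest signature is 8 days after the earliest; the limit is 20 days. Within the window.

Not effective — insufficient signatures.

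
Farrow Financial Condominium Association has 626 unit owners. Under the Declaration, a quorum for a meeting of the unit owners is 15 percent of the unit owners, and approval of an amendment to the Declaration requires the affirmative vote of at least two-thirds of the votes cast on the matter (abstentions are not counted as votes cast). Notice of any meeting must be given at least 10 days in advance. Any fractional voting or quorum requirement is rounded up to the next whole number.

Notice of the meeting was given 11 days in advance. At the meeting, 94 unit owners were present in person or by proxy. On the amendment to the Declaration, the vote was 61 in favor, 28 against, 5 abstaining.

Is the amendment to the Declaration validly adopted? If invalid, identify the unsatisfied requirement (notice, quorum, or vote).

Valid — all requirements satisfied.

Notice: 11 days given; 10 required. Satisfied.
Quorum: 15% of 626 = 93.90, rounded up to 94; 94 present. Satisfied.
Vote: requires two-thirds of the votes cast (94 − 5 abstaining = 89); 2/3 of 89 = 59.33, rounded up to 60, so 60 needed; 61 in favor. Satisfied.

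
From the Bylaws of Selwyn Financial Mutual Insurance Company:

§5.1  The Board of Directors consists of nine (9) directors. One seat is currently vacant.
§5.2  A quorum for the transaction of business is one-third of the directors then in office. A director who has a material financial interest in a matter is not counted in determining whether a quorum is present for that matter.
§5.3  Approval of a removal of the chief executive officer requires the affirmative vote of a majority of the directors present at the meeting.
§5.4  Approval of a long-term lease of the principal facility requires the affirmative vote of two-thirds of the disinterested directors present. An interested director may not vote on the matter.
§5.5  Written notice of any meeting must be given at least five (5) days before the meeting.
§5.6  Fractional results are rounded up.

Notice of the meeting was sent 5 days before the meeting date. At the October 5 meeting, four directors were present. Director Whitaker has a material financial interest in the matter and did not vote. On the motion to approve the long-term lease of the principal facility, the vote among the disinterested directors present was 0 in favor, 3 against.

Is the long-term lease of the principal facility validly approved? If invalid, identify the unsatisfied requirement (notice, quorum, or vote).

Invalid — vote requirement not satisfied.

Notice: 5 days given; 5 required (5 ≥ 5). Satisfied.
Quorum: 4 present, but the 1 interested director does not count, leaving 3. Quorum is 3. Satisfied.
Vote: the long-term lease of the principal facility requires two-thirds of the disinterested directors present (4 − 1 = 3). 2/3 of 3 = 2, so 2 affirmative votes are needed; 0 voted in favor. Not satisfied.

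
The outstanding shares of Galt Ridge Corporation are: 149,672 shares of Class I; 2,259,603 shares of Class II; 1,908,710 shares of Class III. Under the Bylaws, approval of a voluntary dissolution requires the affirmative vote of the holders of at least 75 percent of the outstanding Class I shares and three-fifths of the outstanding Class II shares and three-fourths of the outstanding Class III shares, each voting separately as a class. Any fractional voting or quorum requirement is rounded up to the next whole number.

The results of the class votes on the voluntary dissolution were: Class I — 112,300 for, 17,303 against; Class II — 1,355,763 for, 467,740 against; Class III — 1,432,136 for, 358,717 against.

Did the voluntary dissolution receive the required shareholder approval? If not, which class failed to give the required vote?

Class I: 3/4 of 149672 = 112254; 112,254 required, 112,300 in favor — approved.
Class II: 3/5 of 2259603 = 1355761.80, rounded up to 1355762; 1,355,762 required, 1,355,763 in favor — approved.
Class III: 3/4 of 1908710 = 1431532.50, rounded up to 1431533; 1,431,533 required, 1,432,136 in favor — approved.

Approved — every class gave the required vote.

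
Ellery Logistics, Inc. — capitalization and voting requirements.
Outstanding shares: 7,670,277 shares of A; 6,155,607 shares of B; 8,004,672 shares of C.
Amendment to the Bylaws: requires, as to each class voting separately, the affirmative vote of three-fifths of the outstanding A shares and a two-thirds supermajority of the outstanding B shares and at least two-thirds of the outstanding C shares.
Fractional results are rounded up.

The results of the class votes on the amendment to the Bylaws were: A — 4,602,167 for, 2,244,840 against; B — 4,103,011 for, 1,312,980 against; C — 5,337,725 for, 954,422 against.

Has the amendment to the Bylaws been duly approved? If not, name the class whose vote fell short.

A: 3/5 of 7670277 = 4602166.20, rounded up to 4602167; 4,602,167 required, 4,602,167 in favor — approved.
B: 2/3 of 6155607 = 4103738; 4,103,738 required, 4,103,011 in favor — not approved.
C: 2/3 of 8004672 = 5336448; 5,336,448 required, 5,337,725 in favor — approved.

Not approved — the B shares did not give the required vote.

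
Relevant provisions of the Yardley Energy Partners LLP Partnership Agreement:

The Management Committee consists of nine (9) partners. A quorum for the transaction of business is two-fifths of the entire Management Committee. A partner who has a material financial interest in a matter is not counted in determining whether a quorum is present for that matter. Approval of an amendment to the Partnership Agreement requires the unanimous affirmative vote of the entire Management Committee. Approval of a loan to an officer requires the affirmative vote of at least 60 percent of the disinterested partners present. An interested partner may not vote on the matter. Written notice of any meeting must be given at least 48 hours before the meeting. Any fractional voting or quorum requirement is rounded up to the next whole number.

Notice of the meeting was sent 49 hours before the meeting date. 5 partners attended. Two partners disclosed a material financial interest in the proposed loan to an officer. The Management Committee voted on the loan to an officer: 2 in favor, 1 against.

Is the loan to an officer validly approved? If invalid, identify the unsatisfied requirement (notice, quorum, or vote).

Invalid — quorum requirement not satisfied.

Notice: 49 hours given; 48 required (49 ≥ 48). Satisfied.
Quorum: 5 present, but the 2 interested partners do not count, leaving 3. Quorum is 4. Not satisfied.
Vote: the loan to an officer requires three-fifths of the disinterested partners present (5 − 2 = 3). 3/5 of 3 = 1.80, rounded up to 2, so 2 affirmative votes are needed; 2 voted in favor. Satisfied. (Moot — without a quorum no business can be validly transacted.)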